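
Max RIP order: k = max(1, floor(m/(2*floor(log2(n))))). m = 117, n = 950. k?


floor(log2(950)) = 9.
2*9 = 18.
m/(2*floor(log2(n))) = 117/18 ≈ 6.5.
floor = 6.
k = max(1, 6) = 6.

6


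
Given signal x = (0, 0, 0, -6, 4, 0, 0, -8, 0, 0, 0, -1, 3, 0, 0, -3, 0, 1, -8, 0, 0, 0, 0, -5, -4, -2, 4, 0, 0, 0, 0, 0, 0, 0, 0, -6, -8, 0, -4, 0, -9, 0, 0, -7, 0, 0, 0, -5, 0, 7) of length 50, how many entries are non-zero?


Non-zero positions: [3, 4, 7, 11, 12, 15, 17, 18, 23, 24, 25, 26, 35, 36, 38, 40, 43, 47, 49].
Sparsity = 19.

19


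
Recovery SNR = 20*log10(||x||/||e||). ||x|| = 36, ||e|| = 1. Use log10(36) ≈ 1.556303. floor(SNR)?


||x||/||e|| = 36/1 = 36.
log10(36) ≈ 1.556303.
20*log10(||x||/||e||) ≈ 20*1.556303 = 31.12606.
floor(31.12606) = 31.

31


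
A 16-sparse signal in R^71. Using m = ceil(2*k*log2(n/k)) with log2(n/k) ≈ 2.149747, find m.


log2(n/k) = log2(71/16) ≈ 2.149747.
2*k*log2(n/k) ≈ 2*16*2.149747 = 68.791904.
m = ceil(68.791904) = 69.

69


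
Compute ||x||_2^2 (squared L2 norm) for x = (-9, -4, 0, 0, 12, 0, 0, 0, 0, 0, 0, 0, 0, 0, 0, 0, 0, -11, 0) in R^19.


Non-zero entries: [(0, -9), (1, -4), (4, 12), (17, -11)]
Squares: [81, 16, 144, 121]
||x||_2^2 = sum = 362.

362


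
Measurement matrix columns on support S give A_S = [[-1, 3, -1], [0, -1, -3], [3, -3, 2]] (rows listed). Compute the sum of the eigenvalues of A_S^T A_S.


Sum of eigenvalues of A_S^T A_S = trace(A_S^T A_S) = sum of squared column norms of A_S.
A_S^T A_S diagonal: [10, 19, 14].
trace = 10 + 19 + 14 = 43.

43


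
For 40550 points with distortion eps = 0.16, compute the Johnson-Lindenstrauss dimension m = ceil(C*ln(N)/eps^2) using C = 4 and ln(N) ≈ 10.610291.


ln(40550) ≈ 10.610291.
eps^2 = 0.16^2 = 0.0256.
C*ln(N)/eps^2 ≈ 4*10.610291/0.0256 ≈ 1657.858.
m = ceil(1657.858) = 1658.

1658


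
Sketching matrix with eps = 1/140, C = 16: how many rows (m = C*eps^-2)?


1/eps = 140.
(1/eps)^2 = 19600.
m = 16*19600 = 313600.

313600


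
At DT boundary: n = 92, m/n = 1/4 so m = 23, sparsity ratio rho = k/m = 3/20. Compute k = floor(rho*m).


m = 1/4*92 = 23.
rho = 3/20.
rho*m = 3/20*23 = 3.45.
k = floor(3.45) = 3.

3


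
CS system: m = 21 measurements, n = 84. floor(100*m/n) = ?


100*m/n = 100*21/84 ≈ 25.0.
floor = 25.

25


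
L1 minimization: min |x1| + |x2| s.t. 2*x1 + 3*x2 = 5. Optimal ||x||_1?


Axis intercepts:
  x1 = 5/2, x2 = 0: L1 = 5/2
  x1 = 0, x2 = 5/3: L1 = 5/3
x* = (0, 5/3)
||x*||_1 = 5/3.

5/3


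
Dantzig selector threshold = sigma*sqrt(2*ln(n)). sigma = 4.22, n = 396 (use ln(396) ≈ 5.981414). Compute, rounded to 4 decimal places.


ln(396) ≈ 5.981414.
2*ln(n) ≈ 11.962828.
sqrt(2*ln(n)) ≈ sqrt(11.962828) ≈ 3.458732.
threshold ≈ 4.22*3.458732 = 14.59584904 ≈ 14.5958.

14.5958


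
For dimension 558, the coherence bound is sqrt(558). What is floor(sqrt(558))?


23^2 = 529 <= 558 < 576 = 24^2, so 23 <= sqrt(558) < 24.
floor(sqrt(558)) = 23.

23


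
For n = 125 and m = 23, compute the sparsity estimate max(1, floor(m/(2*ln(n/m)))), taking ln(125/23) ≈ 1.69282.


n/m = 125/23.
ln(n/m) ≈ 1.69282.
2*ln(n/m) ≈ 3.38564.
m/(2*ln(n/m)) ≈ 23/3.38564 ≈ 6.7934.
floor = 6.
k_max = max(1, 6) = 6.

6


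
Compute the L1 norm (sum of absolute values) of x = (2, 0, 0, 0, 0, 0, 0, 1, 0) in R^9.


Non-zero entries: [(0, 2), (7, 1)]
Absolute values: [2, 1]
||x||_1 = sum = 3.

3


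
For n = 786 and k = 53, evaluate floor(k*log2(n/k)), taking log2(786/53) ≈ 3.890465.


log2(n/k) = log2(786/53) ≈ 3.890465.
k*log2(n/k) ≈ 53*3.890465 = 206.194645.
floor(206.194645) = 206.

206


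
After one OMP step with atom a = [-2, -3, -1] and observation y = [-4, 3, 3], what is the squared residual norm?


a^T a = 14.
a^T y = -4.
coeff = -4/14 = -2/7.
||r||^2 = 230/7.

230/7


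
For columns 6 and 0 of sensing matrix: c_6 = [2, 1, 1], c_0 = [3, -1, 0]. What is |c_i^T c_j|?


Inner product: 2*3 + 1*-1 + 1*0
Products: [6, -1, 0]
Sum = 5.
|dot| = 5.

5


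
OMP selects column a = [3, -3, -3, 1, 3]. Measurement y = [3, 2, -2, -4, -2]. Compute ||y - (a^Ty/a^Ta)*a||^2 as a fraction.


a^T a = 37.
a^T y = -1.
coeff = -1/37 = -1/37.
||r||^2 = 1368/37.

1368/37


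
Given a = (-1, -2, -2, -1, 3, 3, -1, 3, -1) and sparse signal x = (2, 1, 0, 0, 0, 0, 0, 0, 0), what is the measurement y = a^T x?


Non-zero terms: ['-1*2', '-2*1']
Products: [-2, -2]
y = sum = -4.

-4


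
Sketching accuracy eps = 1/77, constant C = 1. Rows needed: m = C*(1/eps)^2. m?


1/eps = 77.
(1/eps)^2 = 5929.
m = 1*5929 = 5929.

5929


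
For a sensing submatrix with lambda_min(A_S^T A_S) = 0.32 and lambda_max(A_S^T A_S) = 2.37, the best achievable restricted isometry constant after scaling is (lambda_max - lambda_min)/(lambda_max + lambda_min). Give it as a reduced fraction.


lambda_max - lambda_min = 2.37 - 0.32 = 2.05.
lambda_max + lambda_min = 2.37 + 0.32 = 2.69.
delta = 2.05/2.69 = 205/269.

205/269


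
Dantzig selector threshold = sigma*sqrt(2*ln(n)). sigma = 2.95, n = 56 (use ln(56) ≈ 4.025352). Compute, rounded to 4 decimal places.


ln(56) ≈ 4.025352.
2*ln(n) ≈ 8.050704.
sqrt(2*ln(n)) ≈ sqrt(8.050704) ≈ 2.837376.
threshold ≈ 2.95*2.837376 = 8.3702592 ≈ 8.3703.

8.3703


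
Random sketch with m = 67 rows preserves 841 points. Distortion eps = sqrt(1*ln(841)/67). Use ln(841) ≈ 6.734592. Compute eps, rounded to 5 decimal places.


ln(841) ≈ 6.734592.
1*ln(N)/m ≈ 1*6.734592/67 ≈ 0.1005163.
eps = sqrt(0.1005163) ≈ 0.3170431 ≈ 0.31704.

0.31704


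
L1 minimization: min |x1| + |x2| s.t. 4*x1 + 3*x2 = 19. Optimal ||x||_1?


Axis intercepts:
  x1 = 19/4, x2 = 0: L1 = 19/4
  x1 = 0, x2 = 19/3: L1 = 19/3
x* = (19/4, 0)
||x*||_1 = 19/4.

19/4


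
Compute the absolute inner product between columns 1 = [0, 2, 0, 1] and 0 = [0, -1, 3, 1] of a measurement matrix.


Inner product: 0*0 + 2*-1 + 0*3 + 1*1
Products: [0, -2, 0, 1]
Sum = -1.
|dot| = 1.

1


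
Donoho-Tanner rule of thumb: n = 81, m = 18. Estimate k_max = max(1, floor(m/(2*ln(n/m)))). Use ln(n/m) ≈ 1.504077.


n/m = 81/18 = 9/2.
ln(n/m) ≈ 1.504077.
2*ln(n/m) ≈ 3.008154.
m/(2*ln(n/m)) ≈ 18/3.008154 ≈ 5.9837.
floor = 5.
k_max = max(1, 5) = 5.

5


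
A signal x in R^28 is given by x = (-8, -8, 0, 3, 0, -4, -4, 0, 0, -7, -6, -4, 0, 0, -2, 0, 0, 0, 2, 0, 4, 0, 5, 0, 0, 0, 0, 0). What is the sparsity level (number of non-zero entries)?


Non-zero positions: [0, 1, 3, 5, 6, 9, 10, 11, 14, 18, 20, 22].
Sparsity = 12.

12


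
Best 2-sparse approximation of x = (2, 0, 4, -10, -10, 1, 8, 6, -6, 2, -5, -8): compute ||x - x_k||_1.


Sorted |x_i| descending: [10, 10, 8, 8, 6, 6, 5, 4, 2, 2, 1, 0]
Keep top 2: [10, 10]
Tail entries: [8, 8, 6, 6, 5, 4, 2, 2, 1, 0]
L1 error = sum of tail = 42.

42


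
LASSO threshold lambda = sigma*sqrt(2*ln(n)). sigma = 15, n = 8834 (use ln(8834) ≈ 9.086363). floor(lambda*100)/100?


ln(8834) ≈ 9.086363.
2*ln(n) ≈ 18.172726.
sqrt(2*ln(n)) ≈ sqrt(18.172726) ≈ 4.262948.
lambda ≈ 15*4.262948 = 63.94422.
floor(lambda*100)/100 = 63.94.

63.94


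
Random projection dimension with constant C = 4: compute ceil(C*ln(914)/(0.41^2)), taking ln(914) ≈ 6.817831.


ln(914) ≈ 6.817831.
eps^2 = 0.41^2 = 0.1681.
C*ln(N)/eps^2 ≈ 4*6.817831/0.1681 ≈ 162.2327.
m = ceil(162.2327) = 163.

163


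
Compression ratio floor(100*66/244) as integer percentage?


100*m/n = 100*66/244 ≈ 27.0492.
floor = 27.

27


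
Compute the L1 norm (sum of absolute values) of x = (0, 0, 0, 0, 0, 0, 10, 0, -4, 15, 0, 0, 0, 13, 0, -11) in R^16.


Non-zero entries: [(6, 10), (8, -4), (9, 15), (13, 13), (15, -11)]
Absolute values: [10, 4, 15, 13, 11]
||x||_1 = sum = 53.

53


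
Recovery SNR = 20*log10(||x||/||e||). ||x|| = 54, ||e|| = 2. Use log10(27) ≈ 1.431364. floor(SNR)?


||x||/||e|| = 54/2 = 27.
log10(27) ≈ 1.431364.
20*log10(||x||/||e||) ≈ 20*1.431364 = 28.62728.
floor(28.62728) = 28.

28


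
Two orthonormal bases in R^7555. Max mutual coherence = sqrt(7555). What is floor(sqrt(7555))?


86^2 = 7396 <= 7555 < 7569 = 87^2, so 86 <= sqrt(7555) < 87.
floor(sqrt(7555)) = 86.

86


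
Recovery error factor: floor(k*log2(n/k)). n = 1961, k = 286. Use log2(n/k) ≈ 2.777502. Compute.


log2(n/k) = log2(1961/286) ≈ 2.777502.
k*log2(n/k) ≈ 286*2.777502 = 794.365572.
floor(794.365572) = 794.

794


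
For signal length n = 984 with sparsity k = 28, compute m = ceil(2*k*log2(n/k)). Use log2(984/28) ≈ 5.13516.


log2(n/k) = log2(984/28) ≈ 5.13516.
2*k*log2(n/k) ≈ 2*28*5.13516 = 287.56896.
m = ceil(287.56896) = 288.

288


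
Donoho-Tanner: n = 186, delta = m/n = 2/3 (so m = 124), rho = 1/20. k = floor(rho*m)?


m = 2/3*186 = 124.
rho = 1/20.
rho*m = 1/20*124 = 6.2.
k = floor(6.2) = 6.

6


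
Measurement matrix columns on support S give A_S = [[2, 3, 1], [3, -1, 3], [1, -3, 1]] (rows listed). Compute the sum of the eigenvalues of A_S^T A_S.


Sum of eigenvalues of A_S^T A_S = trace(A_S^T A_S) = sum of squared column norms of A_S.
A_S^T A_S diagonal: [14, 19, 11].
trace = 14 + 19 + 11 = 44.

44


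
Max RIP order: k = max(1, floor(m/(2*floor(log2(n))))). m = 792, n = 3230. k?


floor(log2(3230)) = 11.
2*11 = 22.
m/(2*floor(log2(n))) = 792/22 ≈ 36.0.
floor = 36.
k = max(1, 36) = 36.

36


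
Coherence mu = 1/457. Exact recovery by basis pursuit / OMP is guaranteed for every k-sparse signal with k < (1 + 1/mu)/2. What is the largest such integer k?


1/mu = 457.
1 + 1/mu = 458.
(1 + 1/mu)/2 = 229 is an integer and the inequality is strict, so k_max = 229 - 1 = 228.

228


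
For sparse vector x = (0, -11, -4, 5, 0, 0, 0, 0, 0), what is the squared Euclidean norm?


Non-zero entries: [(1, -11), (2, -4), (3, 5)]
Squares: [121, 16, 25]
||x||_2^2 = sum = 162.

162


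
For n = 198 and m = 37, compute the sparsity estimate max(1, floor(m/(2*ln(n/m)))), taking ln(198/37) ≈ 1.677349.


n/m = 198/37.
ln(n/m) ≈ 1.677349.
2*ln(n/m) ≈ 3.354698.
m/(2*ln(n/m)) ≈ 37/3.354698 ≈ 11.0293.
floor = 11.
k_max = max(1, 11) = 11.

11


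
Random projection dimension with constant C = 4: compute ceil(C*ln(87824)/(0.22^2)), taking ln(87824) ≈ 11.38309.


ln(87824) ≈ 11.38309.
eps^2 = 0.22^2 = 0.0484.
C*ln(N)/eps^2 ≈ 4*11.38309/0.0484 ≈ 940.7512.
m = ceil(940.7512) = 941.

941


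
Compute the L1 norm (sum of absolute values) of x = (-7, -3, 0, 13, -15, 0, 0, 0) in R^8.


Non-zero entries: [(0, -7), (1, -3), (3, 13), (4, -15)]
Absolute values: [7, 3, 13, 15]
||x||_1 = sum = 38.

38


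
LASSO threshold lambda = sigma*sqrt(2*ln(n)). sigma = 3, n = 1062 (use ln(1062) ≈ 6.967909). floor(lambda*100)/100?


ln(1062) ≈ 6.967909.
2*ln(n) ≈ 13.935818.
sqrt(2*ln(n)) ≈ sqrt(13.935818) ≈ 3.733071.
lambda ≈ 3*3.733071 = 11.199213.
floor(lambda*100)/100 = 11.19.

11.19


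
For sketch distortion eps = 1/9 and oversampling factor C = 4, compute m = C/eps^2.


1/eps = 9.
(1/eps)^2 = 81.
m = 4*81 = 324.

324


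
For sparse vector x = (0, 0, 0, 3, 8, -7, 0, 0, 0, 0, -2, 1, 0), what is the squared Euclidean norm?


Non-zero entries: [(3, 3), (4, 8), (5, -7), (10, -2), (11, 1)]
Squares: [9, 64, 49, 4, 1]
||x||_2^2 = sum = 127.

127


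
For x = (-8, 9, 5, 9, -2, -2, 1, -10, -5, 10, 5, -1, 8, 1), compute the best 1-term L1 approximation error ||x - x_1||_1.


Sorted |x_i| descending: [10, 10, 9, 9, 8, 8, 5, 5, 5, 2, 2, 1, 1, 1]
Keep top 1: [10]
Tail entries: [10, 9, 9, 8, 8, 5, 5, 5, 2, 2, 1, 1, 1]
L1 error = sum of tail = 66.

66


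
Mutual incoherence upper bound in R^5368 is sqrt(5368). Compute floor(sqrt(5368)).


73^2 = 5329 <= 5368 < 5476 = 74^2, so 73 <= sqrt(5368) < 74.
floor(sqrt(5368)) = 73.

73


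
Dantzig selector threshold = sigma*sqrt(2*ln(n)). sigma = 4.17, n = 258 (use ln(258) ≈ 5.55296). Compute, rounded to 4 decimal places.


ln(258) ≈ 5.55296.
2*ln(n) ≈ 11.10592.
sqrt(2*ln(n)) ≈ sqrt(11.10592) ≈ 3.332555.
threshold ≈ 4.17*3.332555 = 13.89675435 ≈ 13.8968.

13.8968


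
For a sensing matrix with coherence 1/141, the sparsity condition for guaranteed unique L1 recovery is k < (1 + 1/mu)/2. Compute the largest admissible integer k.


1/mu = 141.
1 + 1/mu = 142.
(1 + 1/mu)/2 = 71 is an integer and the inequality is strict, so k_max = 71 - 1 = 70.

70


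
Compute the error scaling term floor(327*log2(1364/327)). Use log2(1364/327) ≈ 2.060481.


log2(n/k) = log2(1364/327) ≈ 2.060481.
k*log2(n/k) ≈ 327*2.060481 = 673.777287.
floor(673.777287) = 673.

673


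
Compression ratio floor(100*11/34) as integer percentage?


100*m/n = 100*11/34 ≈ 32.3529.
floor = 32.

32


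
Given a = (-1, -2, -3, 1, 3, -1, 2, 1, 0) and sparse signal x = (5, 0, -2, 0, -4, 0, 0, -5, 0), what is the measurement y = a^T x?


Non-zero terms: ['-1*5', '-3*-2', '3*-4', '1*-5']
Products: [-5, 6, -12, -5]
y = sum = -16.

-16


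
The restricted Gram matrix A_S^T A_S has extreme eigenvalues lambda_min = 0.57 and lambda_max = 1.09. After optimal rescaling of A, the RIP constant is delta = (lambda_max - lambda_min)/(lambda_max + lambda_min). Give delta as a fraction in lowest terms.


lambda_max - lambda_min = 1.09 - 0.57 = 0.52.
lambda_max + lambda_min = 1.09 + 0.57 = 1.66.
delta = 0.52/1.66 = 52/166 = 26/83.

26/83


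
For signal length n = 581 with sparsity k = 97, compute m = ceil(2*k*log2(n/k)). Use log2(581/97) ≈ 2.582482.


log2(n/k) = log2(581/97) ≈ 2.582482.
2*k*log2(n/k) ≈ 2*97*2.582482 = 501.001508.
m = ceil(501.001508) = 502.

502


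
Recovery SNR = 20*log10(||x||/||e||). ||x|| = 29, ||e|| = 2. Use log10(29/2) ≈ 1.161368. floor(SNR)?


||x||/||e|| = 29/2.
log10(29/2) ≈ 1.161368.
20*log10(||x||/||e||) ≈ 20*1.161368 = 23.22736.
floor(23.22736) = 23.

23


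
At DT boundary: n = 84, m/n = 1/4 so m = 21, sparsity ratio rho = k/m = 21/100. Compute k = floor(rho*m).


m = 1/4*84 = 21.
rho = 21/100.
rho*m = 21/100*21 = 4.41.
k = floor(4.41) = 4.

4


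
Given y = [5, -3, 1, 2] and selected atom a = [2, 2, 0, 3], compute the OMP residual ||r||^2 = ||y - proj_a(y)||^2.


a^T a = 17.
a^T y = 10.
coeff = 10/17 = 10/17.
||r||^2 = 563/17.

563/17


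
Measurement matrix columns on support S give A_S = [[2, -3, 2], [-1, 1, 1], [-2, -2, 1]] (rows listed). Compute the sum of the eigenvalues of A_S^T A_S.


Sum of eigenvalues of A_S^T A_S = trace(A_S^T A_S) = sum of squared column norms of A_S.
A_S^T A_S diagonal: [9, 14, 6].
trace = 9 + 14 + 6 = 29.

29


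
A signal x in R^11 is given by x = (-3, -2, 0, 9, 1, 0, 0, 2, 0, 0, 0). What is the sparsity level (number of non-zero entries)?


Non-zero positions: [0, 1, 3, 4, 7].
Sparsity = 5.

5


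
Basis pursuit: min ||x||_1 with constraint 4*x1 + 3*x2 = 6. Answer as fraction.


Axis intercepts:
  x1 = 3/2, x2 = 0: L1 = 3/2
  x1 = 0, x2 = 2: L1 = 2
x* = (3/2, 0)
||x*||_1 = 3/2.

3/2


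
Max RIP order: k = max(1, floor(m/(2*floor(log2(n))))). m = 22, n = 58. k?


floor(log2(58)) = 5.
2*5 = 10.
m/(2*floor(log2(n))) = 22/10 ≈ 2.2.
floor = 2.
k = max(1, 2) = 2.

2


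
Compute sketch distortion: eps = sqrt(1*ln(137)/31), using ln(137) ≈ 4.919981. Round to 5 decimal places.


ln(137) ≈ 4.919981.
1*ln(N)/m ≈ 1*4.919981/31 ≈ 0.15870906.
eps = sqrt(0.15870906) ≈ 0.3983831 ≈ 0.39838.

0.39838


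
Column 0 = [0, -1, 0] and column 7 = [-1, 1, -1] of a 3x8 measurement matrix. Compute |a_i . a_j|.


Inner product: 0*-1 + -1*1 + 0*-1
Products: [0, -1, 0]
Sum = -1.
|dot| = 1.

1


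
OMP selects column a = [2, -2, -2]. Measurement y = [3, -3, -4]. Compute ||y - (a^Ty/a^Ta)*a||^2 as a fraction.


a^T a = 12.
a^T y = 20.
coeff = 20/12 = 5/3.
||r||^2 = 2/3.

2/3


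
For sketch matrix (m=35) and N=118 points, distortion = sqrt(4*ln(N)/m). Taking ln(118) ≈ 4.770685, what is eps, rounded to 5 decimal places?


ln(118) ≈ 4.770685.
4*ln(N)/m ≈ 4*4.770685/35 ≈ 0.54522114.
eps = sqrt(0.54522114) ≈ 0.7383909 ≈ 0.73839.

0.73839


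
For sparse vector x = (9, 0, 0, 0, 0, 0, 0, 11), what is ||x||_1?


Non-zero entries: [(0, 9), (7, 11)]
Absolute values: [9, 11]
||x||_1 = sum = 20.

20


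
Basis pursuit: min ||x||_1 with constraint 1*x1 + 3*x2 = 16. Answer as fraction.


Axis intercepts:
  x1 = 16, x2 = 0: L1 = 16
  x1 = 0, x2 = 16/3: L1 = 16/3
x* = (0, 16/3)
||x*||_1 = 16/3.

16/3


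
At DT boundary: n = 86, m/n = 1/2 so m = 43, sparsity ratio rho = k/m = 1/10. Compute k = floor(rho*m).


m = 1/2*86 = 43.
rho = 1/10.
rho*m = 1/10*43 = 4.3.
k = floor(4.3) = 4.

4


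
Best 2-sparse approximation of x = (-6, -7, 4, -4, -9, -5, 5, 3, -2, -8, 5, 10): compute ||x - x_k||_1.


Sorted |x_i| descending: [10, 9, 8, 7, 6, 5, 5, 5, 4, 4, 3, 2]
Keep top 2: [10, 9]
Tail entries: [8, 7, 6, 5, 5, 5, 4, 4, 3, 2]
L1 error = sum of tail = 49.

49


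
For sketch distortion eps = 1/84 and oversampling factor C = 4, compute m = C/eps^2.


1/eps = 84.
(1/eps)^2 = 7056.
m = 4*7056 = 28224.

28224


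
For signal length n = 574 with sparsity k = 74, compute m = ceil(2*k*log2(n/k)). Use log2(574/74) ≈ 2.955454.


log2(n/k) = log2(574/74) ≈ 2.955454.
2*k*log2(n/k) ≈ 2*74*2.955454 = 437.407192.
m = ceil(437.407192) = 438.

438


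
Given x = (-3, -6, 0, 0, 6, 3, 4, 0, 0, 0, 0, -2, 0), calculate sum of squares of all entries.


Non-zero entries: [(0, -3), (1, -6), (4, 6), (5, 3), (6, 4), (11, -2)]
Squares: [9, 36, 36, 9, 16, 4]
||x||_2^2 = sum = 110.

110


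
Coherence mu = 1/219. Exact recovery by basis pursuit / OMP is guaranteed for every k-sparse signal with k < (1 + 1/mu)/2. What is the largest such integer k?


1/mu = 219.
1 + 1/mu = 220.
(1 + 1/mu)/2 = 110 is an integer and the inequality is strict, so k_max = 110 - 1 = 109.

109


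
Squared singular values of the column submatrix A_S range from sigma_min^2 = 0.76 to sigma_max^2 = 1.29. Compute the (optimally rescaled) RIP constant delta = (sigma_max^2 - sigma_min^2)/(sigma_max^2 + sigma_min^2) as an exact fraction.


lambda_max - lambda_min = 1.29 - 0.76 = 0.53.
lambda_max + lambda_min = 1.29 + 0.76 = 2.05.
delta = 0.53/2.05 = 53/205.

53/205


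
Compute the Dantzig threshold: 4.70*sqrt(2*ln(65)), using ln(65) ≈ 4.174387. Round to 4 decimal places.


ln(65) ≈ 4.174387.
2*ln(n) ≈ 8.348774.
sqrt(2*ln(n)) ≈ sqrt(8.348774) ≈ 2.889425.
threshold ≈ 4.70*2.889425 = 13.5802975 ≈ 13.5803.

13.5803


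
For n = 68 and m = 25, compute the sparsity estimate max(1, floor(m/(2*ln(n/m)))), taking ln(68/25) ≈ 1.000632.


n/m = 68/25.
ln(n/m) ≈ 1.000632.
2*ln(n/m) ≈ 2.001264.
m/(2*ln(n/m)) ≈ 25/2.001264 ≈ 12.4921.
floor = 12.
k_max = max(1, 12) = 12.

12


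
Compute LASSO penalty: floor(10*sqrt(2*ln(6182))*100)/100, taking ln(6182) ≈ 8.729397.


ln(6182) ≈ 8.729397.
2*ln(n) ≈ 17.458794.
sqrt(2*ln(n)) ≈ sqrt(17.458794) ≈ 4.178372.
lambda ≈ 10*4.178372 = 41.78372.
floor(lambda*100)/100 = 41.78.

41.78


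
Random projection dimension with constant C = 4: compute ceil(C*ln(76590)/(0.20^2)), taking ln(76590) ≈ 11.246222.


ln(76590) ≈ 11.246222.
eps^2 = 0.20^2 = 0.04.
C*ln(N)/eps^2 ≈ 4*11.246222/0.04 ≈ 1124.6222.
m = ceil(1124.6222) = 1125.

1125


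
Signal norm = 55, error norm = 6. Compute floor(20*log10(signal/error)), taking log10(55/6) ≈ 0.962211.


||x||/||e|| = 55/6.
log10(55/6) ≈ 0.962211.
20*log10(||x||/||e||) ≈ 20*0.962211 = 19.24422.
floor(19.24422) = 19.

19


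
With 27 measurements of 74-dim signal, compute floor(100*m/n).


100*m/n = 100*27/74 ≈ 36.4865.
floor = 36.

36


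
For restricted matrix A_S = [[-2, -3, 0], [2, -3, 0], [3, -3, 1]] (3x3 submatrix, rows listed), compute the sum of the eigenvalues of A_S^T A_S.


Sum of eigenvalues of A_S^T A_S = trace(A_S^T A_S) = sum of squared column norms of A_S.
A_S^T A_S diagonal: [17, 27, 1].
trace = 17 + 27 + 1 = 45.

45


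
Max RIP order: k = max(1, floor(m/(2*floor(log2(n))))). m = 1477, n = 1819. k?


floor(log2(1819)) = 10.
2*10 = 20.
m/(2*floor(log2(n))) = 1477/20 ≈ 73.85.
floor = 73.
k = max(1, 73) = 73.

73


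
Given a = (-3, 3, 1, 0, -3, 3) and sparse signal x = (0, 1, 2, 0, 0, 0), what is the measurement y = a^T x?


Non-zero terms: ['3*1', '1*2']
Products: [3, 2]
y = sum = 5.

5


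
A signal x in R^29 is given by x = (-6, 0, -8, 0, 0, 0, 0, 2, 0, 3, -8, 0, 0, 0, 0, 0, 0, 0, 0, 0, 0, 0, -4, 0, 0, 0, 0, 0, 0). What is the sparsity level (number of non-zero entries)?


Non-zero positions: [0, 2, 7, 9, 10, 22].
Sparsity = 6.

6


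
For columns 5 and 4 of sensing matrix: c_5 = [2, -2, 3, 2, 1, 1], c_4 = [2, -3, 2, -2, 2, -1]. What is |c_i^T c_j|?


Inner product: 2*2 + -2*-3 + 3*2 + 2*-2 + 1*2 + 1*-1
Products: [4, 6, 6, -4, 2, -1]
Sum = 13.
|dot| = 13.

13


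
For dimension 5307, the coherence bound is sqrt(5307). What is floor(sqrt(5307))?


72^2 = 5184 <= 5307 < 5329 = 73^2, so 72 <= sqrt(5307) < 73.
floor(sqrt(5307)) = 72.

72


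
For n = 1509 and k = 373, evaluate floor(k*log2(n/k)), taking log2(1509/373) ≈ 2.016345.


log2(n/k) = log2(1509/373) ≈ 2.016345.
k*log2(n/k) ≈ 373*2.016345 = 752.096685.
floor(752.096685) = 752.

752


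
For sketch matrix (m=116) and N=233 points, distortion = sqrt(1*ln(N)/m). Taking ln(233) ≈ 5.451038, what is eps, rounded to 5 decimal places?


ln(233) ≈ 5.451038.
1*ln(N)/m ≈ 1*5.451038/116 ≈ 0.04699171.
eps = sqrt(0.04699171) ≈ 0.2167757 ≈ 0.21678.

0.21678


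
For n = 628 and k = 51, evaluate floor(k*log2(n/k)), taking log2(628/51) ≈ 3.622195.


log2(n/k) = log2(628/51) ≈ 3.622195.
k*log2(n/k) ≈ 51*3.622195 = 184.731945.
floor(184.731945) = 184.

184


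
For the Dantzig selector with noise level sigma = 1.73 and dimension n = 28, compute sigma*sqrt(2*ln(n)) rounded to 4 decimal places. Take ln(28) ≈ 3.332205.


ln(28) ≈ 3.332205.
2*ln(n) ≈ 6.66441.
sqrt(2*ln(n)) ≈ sqrt(6.66441) ≈ 2.581552.
threshold ≈ 1.73*2.581552 = 4.46608496 ≈ 4.4661.

4.4661


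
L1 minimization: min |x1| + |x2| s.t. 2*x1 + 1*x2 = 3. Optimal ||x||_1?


Axis intercepts:
  x1 = 3/2, x2 = 0: L1 = 3/2
  x1 = 0, x2 = 3: L1 = 3
x* = (3/2, 0)
||x*||_1 = 3/2.

3/2


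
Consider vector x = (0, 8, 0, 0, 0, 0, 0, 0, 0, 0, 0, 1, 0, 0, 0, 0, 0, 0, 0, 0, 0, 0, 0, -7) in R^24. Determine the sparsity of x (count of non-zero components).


Non-zero positions: [1, 11, 23].
Sparsity = 3.

3


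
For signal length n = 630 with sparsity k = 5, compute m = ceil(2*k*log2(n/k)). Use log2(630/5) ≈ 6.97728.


log2(n/k) = log2(630/5) ≈ 6.97728.
2*k*log2(n/k) ≈ 2*5*6.97728 = 69.7728.
m = ceil(69.7728) = 70.

70


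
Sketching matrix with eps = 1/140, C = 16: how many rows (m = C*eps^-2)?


1/eps = 140.
(1/eps)^2 = 19600.
m = 16*19600 = 313600.

313600


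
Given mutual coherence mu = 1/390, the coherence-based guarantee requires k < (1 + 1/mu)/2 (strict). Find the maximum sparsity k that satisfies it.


1/mu = 390.
1 + 1/mu = 391.
(1 + 1/mu)/2 = 195.5 is not an integer, so k_max = floor(195.5) = 195.

195


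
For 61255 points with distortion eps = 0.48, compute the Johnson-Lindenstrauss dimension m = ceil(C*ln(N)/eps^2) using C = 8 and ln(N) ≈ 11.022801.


ln(61255) ≈ 11.022801.
eps^2 = 0.48^2 = 0.2304.
C*ln(N)/eps^2 ≈ 8*11.022801/0.2304 ≈ 382.7361.
m = ceil(382.7361) = 383.

383


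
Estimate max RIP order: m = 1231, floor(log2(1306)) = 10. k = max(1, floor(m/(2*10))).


floor(log2(1306)) = 10.
2*10 = 20.
m/(2*floor(log2(n))) = 1231/20 ≈ 61.55.
floor = 61.
k = max(1, 61) = 61.

61


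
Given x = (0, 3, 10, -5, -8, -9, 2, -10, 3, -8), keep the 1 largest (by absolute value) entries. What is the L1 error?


Sorted |x_i| descending: [10, 10, 9, 8, 8, 5, 3, 3, 2, 0]
Keep top 1: [10]
Tail entries: [10, 9, 8, 8, 5, 3, 3, 2, 0]
L1 error = sum of tail = 48.

48


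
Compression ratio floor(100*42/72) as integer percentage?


100*m/n = 100*42/72 ≈ 58.3333.
floor = 58.

58


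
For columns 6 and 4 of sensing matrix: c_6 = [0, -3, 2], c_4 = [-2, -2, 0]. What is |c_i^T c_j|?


Inner product: 0*-2 + -3*-2 + 2*0
Products: [0, 6, 0]
Sum = 6.
|dot| = 6.

6


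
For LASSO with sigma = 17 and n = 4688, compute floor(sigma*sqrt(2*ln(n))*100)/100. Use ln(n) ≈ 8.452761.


ln(4688) ≈ 8.452761.
2*ln(n) ≈ 16.905522.
sqrt(2*ln(n)) ≈ sqrt(16.905522) ≈ 4.111633.
lambda ≈ 17*4.111633 = 69.897761.
floor(lambda*100)/100 = 69.89.

69.89


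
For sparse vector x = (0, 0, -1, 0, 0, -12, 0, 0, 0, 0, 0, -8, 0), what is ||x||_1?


Non-zero entries: [(2, -1), (5, -12), (11, -8)]
Absolute values: [1, 12, 8]
||x||_1 = sum = 21.

21


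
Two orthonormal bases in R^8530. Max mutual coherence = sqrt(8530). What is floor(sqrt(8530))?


92^2 = 8464 <= 8530 < 8649 = 93^2, so 92 <= sqrt(8530) < 93.
floor(sqrt(8530)) = 92.

92


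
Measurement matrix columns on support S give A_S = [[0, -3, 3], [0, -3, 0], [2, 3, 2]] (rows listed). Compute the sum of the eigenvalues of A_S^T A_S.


Sum of eigenvalues of A_S^T A_S = trace(A_S^T A_S) = sum of squared column norms of A_S.
A_S^T A_S diagonal: [4, 27, 13].
trace = 4 + 27 + 13 = 44.

44


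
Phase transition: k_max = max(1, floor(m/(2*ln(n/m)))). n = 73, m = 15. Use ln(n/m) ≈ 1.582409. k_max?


n/m = 73/15.
ln(n/m) ≈ 1.582409.
2*ln(n/m) ≈ 3.164818.
m/(2*ln(n/m)) ≈ 15/3.164818 ≈ 4.7396.
floor = 4.
k_max = max(1, 4) = 4.

4


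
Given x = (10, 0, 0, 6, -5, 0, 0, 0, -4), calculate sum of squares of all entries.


Non-zero entries: [(0, 10), (3, 6), (4, -5), (8, -4)]
Squares: [100, 36, 25, 16]
||x||_2^2 = sum = 177.

177


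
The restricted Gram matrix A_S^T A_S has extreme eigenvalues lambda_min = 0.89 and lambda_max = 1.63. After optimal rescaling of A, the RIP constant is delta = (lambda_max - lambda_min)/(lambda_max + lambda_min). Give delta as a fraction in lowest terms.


lambda_max - lambda_min = 1.63 - 0.89 = 0.74.
lambda_max + lambda_min = 1.63 + 0.89 = 2.52.
delta = 0.74/2.52 = 74/252 = 37/126.

37/126


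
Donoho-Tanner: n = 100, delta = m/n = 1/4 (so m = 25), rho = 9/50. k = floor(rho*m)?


m = 1/4*100 = 25.
rho = 9/50.
rho*m = 9/50*25 = 4.5.
k = floor(4.5) = 4.

4


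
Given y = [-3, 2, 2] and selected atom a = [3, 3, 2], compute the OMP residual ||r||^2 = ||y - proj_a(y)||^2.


a^T a = 22.
a^T y = 1.
coeff = 1/22 = 1/22.
||r||^2 = 373/22.

373/22


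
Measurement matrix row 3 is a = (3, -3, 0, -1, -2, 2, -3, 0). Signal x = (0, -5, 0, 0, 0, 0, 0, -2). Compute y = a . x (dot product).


Non-zero terms: ['-3*-5', '0*-2']
Products: [15, 0]
y = sum = 15.

15


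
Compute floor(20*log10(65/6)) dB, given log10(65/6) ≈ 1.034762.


||x||/||e|| = 65/6.
log10(65/6) ≈ 1.034762.
20*log10(||x||/||e||) ≈ 20*1.034762 = 20.69524.
floor(20.69524) = 20.

20


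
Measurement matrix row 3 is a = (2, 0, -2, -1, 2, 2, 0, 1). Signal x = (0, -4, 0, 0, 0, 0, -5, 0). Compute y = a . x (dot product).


Non-zero terms: ['0*-4', '0*-5']
Products: [0, 0]
y = sum = 0.

0


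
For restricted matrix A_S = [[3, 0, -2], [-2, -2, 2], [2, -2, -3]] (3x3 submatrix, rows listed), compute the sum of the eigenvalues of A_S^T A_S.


Sum of eigenvalues of A_S^T A_S = trace(A_S^T A_S) = sum of squared column norms of A_S.
A_S^T A_S diagonal: [17, 8, 17].
trace = 17 + 8 + 17 = 42.

42


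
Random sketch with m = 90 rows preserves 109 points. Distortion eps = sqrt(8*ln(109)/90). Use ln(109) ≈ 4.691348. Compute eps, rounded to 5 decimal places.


ln(109) ≈ 4.691348.
8*ln(N)/m ≈ 8*4.691348/90 ≈ 0.41700871.
eps = sqrt(0.41700871) ≈ 0.6457621 ≈ 0.64576.

0.64576


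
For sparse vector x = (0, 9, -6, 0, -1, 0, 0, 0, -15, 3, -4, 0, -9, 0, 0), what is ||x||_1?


Non-zero entries: [(1, 9), (2, -6), (4, -1), (8, -15), (9, 3), (10, -4), (12, -9)]
Absolute values: [9, 6, 1, 15, 3, 4, 9]
||x||_1 = sum = 47.

47


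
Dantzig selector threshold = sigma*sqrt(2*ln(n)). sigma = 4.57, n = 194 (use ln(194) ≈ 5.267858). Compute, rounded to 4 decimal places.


ln(194) ≈ 5.267858.
2*ln(n) ≈ 10.535716.
sqrt(2*ln(n)) ≈ sqrt(10.535716) ≈ 3.245877.
threshold ≈ 4.57*3.245877 = 14.83365789 ≈ 14.8337.

14.8337


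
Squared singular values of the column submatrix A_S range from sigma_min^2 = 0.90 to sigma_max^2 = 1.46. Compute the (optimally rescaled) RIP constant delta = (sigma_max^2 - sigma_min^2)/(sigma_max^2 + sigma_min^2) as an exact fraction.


lambda_max - lambda_min = 1.46 - 0.90 = 0.56.
lambda_max + lambda_min = 1.46 + 0.90 = 2.36.
delta = 0.56/2.36 = 56/236 = 14/59.

14/59


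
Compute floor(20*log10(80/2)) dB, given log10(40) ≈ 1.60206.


||x||/||e|| = 80/2 = 40.
log10(40) ≈ 1.60206.
20*log10(||x||/||e||) ≈ 20*1.60206 = 32.0412.
floor(32.0412) = 32.

32


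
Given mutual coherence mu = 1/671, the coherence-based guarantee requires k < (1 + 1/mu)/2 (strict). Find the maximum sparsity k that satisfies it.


1/mu = 671.
1 + 1/mu = 672.
(1 + 1/mu)/2 = 336 is an integer and the inequality is strict, so k_max = 336 - 1 = 335.

335


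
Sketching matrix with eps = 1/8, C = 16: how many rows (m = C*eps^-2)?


1/eps = 8.
(1/eps)^2 = 64.
m = 16*64 = 1024.

1024


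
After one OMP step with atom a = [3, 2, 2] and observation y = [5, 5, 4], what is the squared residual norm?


a^T a = 17.
a^T y = 33.
coeff = 33/17 = 33/17.
||r||^2 = 33/17.

33/17


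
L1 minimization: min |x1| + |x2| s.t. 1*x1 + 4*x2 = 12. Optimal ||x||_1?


Axis intercepts:
  x1 = 12, x2 = 0: L1 = 12
  x1 = 0, x2 = 3: L1 = 3
x* = (0, 3)
||x*||_1 = 3.

3


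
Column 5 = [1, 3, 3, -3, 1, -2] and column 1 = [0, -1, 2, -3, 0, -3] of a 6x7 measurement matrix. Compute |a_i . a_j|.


Inner product: 1*0 + 3*-1 + 3*2 + -3*-3 + 1*0 + -2*-3
Products: [0, -3, 6, 9, 0, 6]
Sum = 18.
|dot| = 18.

18


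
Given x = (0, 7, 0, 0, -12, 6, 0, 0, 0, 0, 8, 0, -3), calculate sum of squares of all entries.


Non-zero entries: [(1, 7), (4, -12), (5, 6), (10, 8), (12, -3)]
Squares: [49, 144, 36, 64, 9]
||x||_2^2 = sum = 302.

302


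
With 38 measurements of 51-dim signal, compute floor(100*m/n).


100*m/n = 100*38/51 ≈ 74.5098.
floor = 74.

74


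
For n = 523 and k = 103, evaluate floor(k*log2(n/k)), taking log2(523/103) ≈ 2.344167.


log2(n/k) = log2(523/103) ≈ 2.344167.
k*log2(n/k) ≈ 103*2.344167 = 241.449201.
floor(241.449201) = 241.

241


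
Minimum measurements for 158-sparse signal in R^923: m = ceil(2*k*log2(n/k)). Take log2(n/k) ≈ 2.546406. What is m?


log2(n/k) = log2(923/158) ≈ 2.546406.
2*k*log2(n/k) ≈ 2*158*2.546406 = 804.664296.
m = ceil(804.664296) = 805.

805


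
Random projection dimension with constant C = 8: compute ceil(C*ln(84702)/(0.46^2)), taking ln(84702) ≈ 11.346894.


ln(84702) ≈ 11.346894.
eps^2 = 0.46^2 = 0.2116.
C*ln(N)/eps^2 ≈ 8*11.346894/0.2116 ≈ 428.9941.
m = ceil(428.9941) = 429.

429


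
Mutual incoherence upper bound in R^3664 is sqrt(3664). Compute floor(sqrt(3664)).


60^2 = 3600 <= 3664 < 3721 = 61^2, so 60 <= sqrt(3664) < 61.
floor(sqrt(3664)) = 60.

60


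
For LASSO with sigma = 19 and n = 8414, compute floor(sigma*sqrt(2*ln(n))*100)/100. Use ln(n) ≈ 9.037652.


ln(8414) ≈ 9.037652.
2*ln(n) ≈ 18.075304.
sqrt(2*ln(n)) ≈ sqrt(18.075304) ≈ 4.251506.
lambda ≈ 19*4.251506 = 80.778614.
floor(lambda*100)/100 = 80.77.

80.77


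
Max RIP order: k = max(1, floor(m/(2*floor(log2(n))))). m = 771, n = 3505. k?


floor(log2(3505)) = 11.
2*11 = 22.
m/(2*floor(log2(n))) = 771/22 ≈ 35.0455.
floor = 35.
k = max(1, 35) = 35.

35


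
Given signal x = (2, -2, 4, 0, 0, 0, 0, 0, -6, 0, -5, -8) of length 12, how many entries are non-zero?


Non-zero positions: [0, 1, 2, 8, 10, 11].
Sparsity = 6.

6


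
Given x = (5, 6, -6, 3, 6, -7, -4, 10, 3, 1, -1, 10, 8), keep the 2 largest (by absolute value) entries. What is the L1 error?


Sorted |x_i| descending: [10, 10, 8, 7, 6, 6, 6, 5, 4, 3, 3, 1, 1]
Keep top 2: [10, 10]
Tail entries: [8, 7, 6, 6, 6, 5, 4, 3, 3, 1, 1]
L1 error = sum of tail = 50.

50


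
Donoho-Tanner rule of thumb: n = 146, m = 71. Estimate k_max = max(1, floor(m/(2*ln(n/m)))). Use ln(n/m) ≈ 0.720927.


n/m = 146/71.
ln(n/m) ≈ 0.720927.
2*ln(n/m) ≈ 1.441854.
m/(2*ln(n/m)) ≈ 71/1.441854 ≈ 49.2422.
floor = 49.
k_max = max(1, 49) = 49.

49


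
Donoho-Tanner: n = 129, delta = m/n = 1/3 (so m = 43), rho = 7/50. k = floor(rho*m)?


m = 1/3*129 = 43.
rho = 7/50.
rho*m = 7/50*43 = 6.02.
k = floor(6.02) = 6.

6


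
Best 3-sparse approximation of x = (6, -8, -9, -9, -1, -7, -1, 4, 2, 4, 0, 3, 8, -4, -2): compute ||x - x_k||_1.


Sorted |x_i| descending: [9, 9, 8, 8, 7, 6, 4, 4, 4, 3, 2, 2, 1, 1, 0]
Keep top 3: [9, 9, 8]
Tail entries: [8, 7, 6, 4, 4, 4, 3, 2, 2, 1, 1, 0]
L1 error = sum of tail = 42.

42


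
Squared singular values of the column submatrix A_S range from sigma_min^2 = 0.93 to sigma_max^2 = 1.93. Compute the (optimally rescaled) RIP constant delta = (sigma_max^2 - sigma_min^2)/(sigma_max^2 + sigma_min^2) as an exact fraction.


lambda_max - lambda_min = 1.93 - 0.93 = 1.00.
lambda_max + lambda_min = 1.93 + 0.93 = 2.86.
delta = 1.00/2.86 = 100/286 = 50/143.

50/143


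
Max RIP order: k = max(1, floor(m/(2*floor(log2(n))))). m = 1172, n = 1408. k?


floor(log2(1408)) = 10.
2*10 = 20.
m/(2*floor(log2(n))) = 1172/20 ≈ 58.6.
floor = 58.
k = max(1, 58) = 58.

58


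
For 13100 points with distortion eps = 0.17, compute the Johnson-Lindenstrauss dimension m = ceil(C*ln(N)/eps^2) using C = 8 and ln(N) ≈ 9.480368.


ln(13100) ≈ 9.480368.
eps^2 = 0.17^2 = 0.0289.
C*ln(N)/eps^2 ≈ 8*9.480368/0.0289 ≈ 2624.3233.
m = ceil(2624.3233) = 2625.

2625


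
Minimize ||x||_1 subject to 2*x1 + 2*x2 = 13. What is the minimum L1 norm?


Axis intercepts:
  x1 = 13/2, x2 = 0: L1 = 13/2
  x1 = 0, x2 = 13/2: L1 = 13/2
x* = (13/2, 0)
||x*||_1 = 13/2.

13/2


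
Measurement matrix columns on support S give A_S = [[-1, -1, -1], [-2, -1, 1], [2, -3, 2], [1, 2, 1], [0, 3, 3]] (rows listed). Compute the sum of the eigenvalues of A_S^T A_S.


Sum of eigenvalues of A_S^T A_S = trace(A_S^T A_S) = sum of squared column norms of A_S.
A_S^T A_S diagonal: [10, 24, 16].
trace = 10 + 24 + 16 = 50.

50


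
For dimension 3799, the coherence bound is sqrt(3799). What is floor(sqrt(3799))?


61^2 = 3721 <= 3799 < 3844 = 62^2, so 61 <= sqrt(3799) < 62.
floor(sqrt(3799)) = 61.

61


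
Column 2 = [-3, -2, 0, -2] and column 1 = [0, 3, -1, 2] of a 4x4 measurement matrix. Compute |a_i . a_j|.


Inner product: -3*0 + -2*3 + 0*-1 + -2*2
Products: [0, -6, 0, -4]
Sum = -10.
|dot| = 10.

10


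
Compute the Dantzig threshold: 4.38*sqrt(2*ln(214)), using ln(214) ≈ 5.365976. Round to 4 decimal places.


ln(214) ≈ 5.365976.
2*ln(n) ≈ 10.731952.
sqrt(2*ln(n)) ≈ sqrt(10.731952) ≈ 3.275966.
threshold ≈ 4.38*3.275966 = 14.34873108 ≈ 14.3487.

14.3487


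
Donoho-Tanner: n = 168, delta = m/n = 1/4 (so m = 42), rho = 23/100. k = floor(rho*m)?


m = 1/4*168 = 42.
rho = 23/100.
rho*m = 23/100*42 = 9.66.
k = floor(9.66) = 9.

9


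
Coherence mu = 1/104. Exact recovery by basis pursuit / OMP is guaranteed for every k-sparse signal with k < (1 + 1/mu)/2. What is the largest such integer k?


1/mu = 104.
1 + 1/mu = 105.
(1 + 1/mu)/2 = 52.5 is not an integer, so k_max = floor(52.5) = 52.

52


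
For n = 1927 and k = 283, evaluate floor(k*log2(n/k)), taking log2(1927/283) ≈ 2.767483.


log2(n/k) = log2(1927/283) ≈ 2.767483.
k*log2(n/k) ≈ 283*2.767483 = 783.197689.
floor(783.197689) = 783.

783


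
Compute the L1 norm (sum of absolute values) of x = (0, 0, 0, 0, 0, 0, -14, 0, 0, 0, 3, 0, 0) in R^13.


Non-zero entries: [(6, -14), (10, 3)]
Absolute values: [14, 3]
||x||_1 = sum = 17.

17


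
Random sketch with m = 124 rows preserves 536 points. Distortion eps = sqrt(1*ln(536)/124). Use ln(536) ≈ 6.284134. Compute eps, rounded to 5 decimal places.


ln(536) ≈ 6.284134.
1*ln(N)/m ≈ 1*6.284134/124 ≈ 0.0506785.
eps = sqrt(0.0506785) ≈ 0.2251189 ≈ 0.22512.

0.22512


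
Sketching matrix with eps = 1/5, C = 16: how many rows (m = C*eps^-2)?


1/eps = 5.
(1/eps)^2 = 25.
m = 16*25 = 400.

400


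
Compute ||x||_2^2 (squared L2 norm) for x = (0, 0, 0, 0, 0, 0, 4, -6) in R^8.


Non-zero entries: [(6, 4), (7, -6)]
Squares: [16, 36]
||x||_2^2 = sum = 52.

52


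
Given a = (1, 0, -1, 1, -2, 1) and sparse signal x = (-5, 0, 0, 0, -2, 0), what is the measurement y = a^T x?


Non-zero terms: ['1*-5', '-2*-2']
Products: [-5, 4]
y = sum = -1.

-1


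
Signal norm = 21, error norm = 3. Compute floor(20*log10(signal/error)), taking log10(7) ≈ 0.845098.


||x||/||e|| = 21/3 = 7.
log10(7) ≈ 0.845098.
20*log10(||x||/||e||) ≈ 20*0.845098 = 16.90196.
floor(16.90196) = 16.

16


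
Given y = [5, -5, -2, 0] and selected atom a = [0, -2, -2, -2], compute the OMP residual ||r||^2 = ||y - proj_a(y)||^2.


a^T a = 12.
a^T y = 14.
coeff = 14/12 = 7/6.
||r||^2 = 113/3.

113/3


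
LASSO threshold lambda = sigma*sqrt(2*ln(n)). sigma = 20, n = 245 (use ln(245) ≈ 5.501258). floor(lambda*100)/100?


ln(245) ≈ 5.501258.
2*ln(n) ≈ 11.002516.
sqrt(2*ln(n)) ≈ sqrt(11.002516) ≈ 3.317004.
lambda ≈ 20*3.317004 = 66.34008.
floor(lambda*100)/100 = 66.34.

66.34


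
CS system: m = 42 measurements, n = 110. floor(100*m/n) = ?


100*m/n = 100*42/110 ≈ 38.1818.
floor = 38.

38


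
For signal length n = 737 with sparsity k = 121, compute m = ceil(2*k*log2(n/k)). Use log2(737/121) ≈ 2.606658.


log2(n/k) = log2(737/121) ≈ 2.606658.
2*k*log2(n/k) ≈ 2*121*2.606658 = 630.811236.
m = ceil(630.811236) = 631.

631


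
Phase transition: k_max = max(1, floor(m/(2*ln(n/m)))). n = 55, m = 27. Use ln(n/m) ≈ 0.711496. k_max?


n/m = 55/27.
ln(n/m) ≈ 0.711496.
2*ln(n/m) ≈ 1.422992.
m/(2*ln(n/m)) ≈ 27/1.422992 ≈ 18.9741.
floor = 18.
k_max = max(1, 18) = 18.

18


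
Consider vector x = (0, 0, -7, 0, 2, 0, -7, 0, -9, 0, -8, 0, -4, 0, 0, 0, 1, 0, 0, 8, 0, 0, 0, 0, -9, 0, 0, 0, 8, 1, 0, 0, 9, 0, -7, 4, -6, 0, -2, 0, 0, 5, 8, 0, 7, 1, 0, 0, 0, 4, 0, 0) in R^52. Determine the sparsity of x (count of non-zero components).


Non-zero positions: [2, 4, 6, 8, 10, 12, 16, 19, 24, 28, 29, 32, 34, 35, 36, 38, 41, 42, 44, 45, 49].
Sparsity = 21.

21


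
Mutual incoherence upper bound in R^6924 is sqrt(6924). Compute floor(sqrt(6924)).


83^2 = 6889 <= 6924 < 7056 = 84^2, so 83 <= sqrt(6924) < 84.
floor(sqrt(6924)) = 83.

83


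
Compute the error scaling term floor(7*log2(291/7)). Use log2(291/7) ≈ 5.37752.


log2(n/k) = log2(291/7) ≈ 5.37752.
k*log2(n/k) ≈ 7*5.37752 = 37.64264.
floor(37.64264) = 37.

37


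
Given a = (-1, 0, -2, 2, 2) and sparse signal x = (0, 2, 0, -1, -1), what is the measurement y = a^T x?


Non-zero terms: ['0*2', '2*-1', '2*-1']
Products: [0, -2, -2]
y = sum = -4.

-4


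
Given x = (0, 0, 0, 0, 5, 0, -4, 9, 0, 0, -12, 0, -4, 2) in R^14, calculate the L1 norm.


Non-zero entries: [(4, 5), (6, -4), (7, 9), (10, -12), (12, -4), (13, 2)]
Absolute values: [5, 4, 9, 12, 4, 2]
||x||_1 = sum = 36.

36


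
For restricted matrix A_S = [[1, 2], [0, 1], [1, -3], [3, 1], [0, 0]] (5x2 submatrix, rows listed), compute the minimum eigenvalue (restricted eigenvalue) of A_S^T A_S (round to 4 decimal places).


A_S^T A_S = [[11, 2], [2, 15]].
trace = 26.
det = 161.
disc = trace^2 - 4*det = 676 - 4*161 = 32.
sqrt(32) ≈ 5.656854.
lam_min = (26 - sqrt(32))/2 ≈ (26 - 5.656854)/2 = 10.171573 ≈ 10.1716.

10.1716


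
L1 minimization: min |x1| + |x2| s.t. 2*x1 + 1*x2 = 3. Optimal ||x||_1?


Axis intercepts:
  x1 = 3/2, x2 = 0: L1 = 3/2
  x1 = 0, x2 = 3: L1 = 3
x* = (3/2, 0)
||x*||_1 = 3/2.

3/2
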